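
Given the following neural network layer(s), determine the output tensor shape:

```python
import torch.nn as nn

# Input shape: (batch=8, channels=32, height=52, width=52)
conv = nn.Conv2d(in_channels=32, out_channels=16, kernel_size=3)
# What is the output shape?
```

Input: (8, 32, 52, 52) -> Output: (8, 16, 50, 50)

Answer: (8, 16, 50, 50)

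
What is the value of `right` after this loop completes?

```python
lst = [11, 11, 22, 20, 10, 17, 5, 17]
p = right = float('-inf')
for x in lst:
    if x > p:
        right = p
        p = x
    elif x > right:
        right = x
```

Second largest (with repeats) in [11, 11, 22, 20, 10, 17, 5, 17]
`right` takes the values: -inf → 11 → 20

Answer: 20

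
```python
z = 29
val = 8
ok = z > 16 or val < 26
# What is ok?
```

Trace:
`z = 29` → z = 29
`val = 8` → val = 8
`ok = z > 16 or val < 26` → ok = True
So ok = True

Answer: True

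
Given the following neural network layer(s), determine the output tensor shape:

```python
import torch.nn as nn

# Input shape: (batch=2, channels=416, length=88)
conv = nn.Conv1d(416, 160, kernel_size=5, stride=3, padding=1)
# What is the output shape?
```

Input: (2, 416, 88) -> Output: (2, 160, 29)

Answer: (2, 160, 29)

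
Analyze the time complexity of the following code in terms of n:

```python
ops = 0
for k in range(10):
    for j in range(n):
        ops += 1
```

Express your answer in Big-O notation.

Each loop level contributes: 1 × n. Multiplying the contributions gives O(n).

Answer: O(n)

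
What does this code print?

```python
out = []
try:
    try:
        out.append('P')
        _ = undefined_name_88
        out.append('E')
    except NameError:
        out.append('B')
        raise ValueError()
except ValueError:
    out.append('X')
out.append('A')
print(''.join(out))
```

Execution trace: 'P' (inner try body) → 'B' (inner except NameError) → 'X' (outer except ValueError) → 'A' (after the try/except). Output: PBXA

Answer: PBXA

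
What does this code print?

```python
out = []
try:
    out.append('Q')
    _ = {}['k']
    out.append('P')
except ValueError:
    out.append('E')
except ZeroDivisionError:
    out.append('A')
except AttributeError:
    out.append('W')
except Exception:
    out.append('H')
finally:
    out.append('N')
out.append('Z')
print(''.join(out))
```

Execution trace: 'Q' (try body) → 'H' (except Exception) → 'N' (finally) → 'Z' (after the try/except). Output: QHNZ

Answer: QHNZ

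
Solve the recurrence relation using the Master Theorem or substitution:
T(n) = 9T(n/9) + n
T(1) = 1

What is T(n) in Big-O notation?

By Master Theorem: a=9, b=9, f(n)=n. Since log_9(9) = 1 and f(n) = Θ(n^1), Case 2 applies. T(n) = O(n log n).

Answer: O(n log n)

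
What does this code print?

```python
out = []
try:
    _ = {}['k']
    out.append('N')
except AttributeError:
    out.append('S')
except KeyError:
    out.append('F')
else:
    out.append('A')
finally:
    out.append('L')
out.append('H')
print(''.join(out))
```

Execution trace: 'F' (except KeyError) → 'L' (finally) → 'H' (after the try/except). Output: FLH

Answer: FLH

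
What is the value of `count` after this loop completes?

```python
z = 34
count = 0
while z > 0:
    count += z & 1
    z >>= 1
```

Count set bits in 34 (binary: 0b100010)
`count` takes the values: 0 → 1 → 2

Answer: 2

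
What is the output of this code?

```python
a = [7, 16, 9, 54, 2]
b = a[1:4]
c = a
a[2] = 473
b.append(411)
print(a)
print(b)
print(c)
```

Key concept: slice vs alias.
Step by step:
`a = [7, 16, 9, 54, 2]` → a = [7, 16, 9, 54, 2]
`b = a[1:4]` → b = [16, 9, 54]
`c = a` → c = [7, 16, 9, 54, 2] (same object as a)
`a[2] = 473` → a = [7, 16, 473, 54, 2] (same object as c); c = [7, 16, 473, 54, 2] (same object as a)
`b.append(411)` → b = [16, 9, 54, 411]
`print(a)` → prints [7, 16, 473, 54, 2]
`print(b)` → prints [16, 9, 54, 411]
`print(c)` → prints [7, 16, 473, 54, 2]

Answer:
[7, 16, 473, 54, 2]
[16, 9, 54, 411]
[7, 16, 473, 54, 2]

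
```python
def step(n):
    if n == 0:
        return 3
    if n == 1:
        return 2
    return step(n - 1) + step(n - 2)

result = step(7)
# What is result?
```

Build up from base cases: step(0)=3, step(1)=2, step(2)=5, step(3)=7, step(4)=12, step(5)=19, step(6)=31, ..., step(7)=50

Answer: 50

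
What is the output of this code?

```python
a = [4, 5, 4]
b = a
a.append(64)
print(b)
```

Key concept: basic list aliasing.
Step by step:
`a = [4, 5, 4]` → a = [4, 5, 4]
`b = a` → b = [4, 5, 4] (same object as a)
`a.append(64)` → a = [4, 5, 4, 64] (same object as b); b = [4, 5, 4, 64] (same object as a)
`print(b)` → prints [4, 5, 4, 64]

Answer: [4, 5, 4, 64]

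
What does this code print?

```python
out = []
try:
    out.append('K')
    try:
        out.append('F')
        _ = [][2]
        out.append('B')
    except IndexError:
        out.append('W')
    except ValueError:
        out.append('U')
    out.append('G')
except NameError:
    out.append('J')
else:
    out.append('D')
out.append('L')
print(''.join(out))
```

Execution trace: 'K' (try body) → 'F' (inner try body) → 'W' (inner except IndexError) → 'G' (try body, no exception) → 'D' (else) → 'L' (after the try/except). Output: KFWGDL

Answer: KFWGDL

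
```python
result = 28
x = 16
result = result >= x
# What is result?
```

Trace:
`result = 28` → result = 28
`x = 16` → x = 16
`result = result >= x` → result = True
So result = True

Answer: True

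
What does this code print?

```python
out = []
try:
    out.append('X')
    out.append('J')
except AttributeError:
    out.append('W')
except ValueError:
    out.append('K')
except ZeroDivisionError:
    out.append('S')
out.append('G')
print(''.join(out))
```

Execution trace: 'X' (try body) → 'J' (try body, no exception) → 'G' (after the try/except). Output: XJG

Answer: XJG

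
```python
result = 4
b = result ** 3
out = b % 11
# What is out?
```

Trace:
`result = 4` → result = 4
`b = result ** 3` → b = 64
`out = b % 11` → out = 9
So out = 9

Answer: 9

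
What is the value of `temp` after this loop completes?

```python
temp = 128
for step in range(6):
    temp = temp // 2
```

Halve 6 times: 128 // 2^6 = 2
`temp` takes the values: 128 → 64 → 32 → 16 → 8 → 4 → 2

Answer: 2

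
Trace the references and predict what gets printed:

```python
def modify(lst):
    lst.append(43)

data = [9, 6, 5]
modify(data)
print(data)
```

Key concept: function modifies passed list.
Step by step:
`data = [9, 6, 5]` → data = [9, 6, 5]
`modify(data)` → data = [9, 6, 5, 43]
`print(data)` → prints [9, 6, 5, 43]

Answer: [9, 6, 5, 43]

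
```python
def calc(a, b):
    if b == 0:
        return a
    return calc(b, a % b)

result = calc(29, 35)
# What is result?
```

calc(29, 35) -> calc(35, 29) -> calc(29, 6) -> calc(6, 5) -> calc(5, 1) -> calc(1, 0) -> 1

Answer: 1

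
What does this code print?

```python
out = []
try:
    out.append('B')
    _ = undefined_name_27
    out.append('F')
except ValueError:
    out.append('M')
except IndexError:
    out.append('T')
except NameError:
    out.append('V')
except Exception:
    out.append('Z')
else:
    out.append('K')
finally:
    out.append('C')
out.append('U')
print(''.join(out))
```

Execution trace: 'B' (try body) → 'V' (except NameError) → 'C' (finally) → 'U' (after the try/except). Output: BVCU

Answer: BVCU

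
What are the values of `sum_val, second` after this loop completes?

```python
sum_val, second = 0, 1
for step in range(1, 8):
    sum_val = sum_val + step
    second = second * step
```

Sum and factorial of 1 to 7
`sum_val, second` takes the values: (0, 1) → (1, 1) → (3, 1) → (3, 2) → (6, 2) → (6, 6) → (10, 6) → (10, 24) → (15, 24) → (15, 120) → (21, 120) → (21, 720) → (28, 720) → (28, 5040)

Answer: 28, 5040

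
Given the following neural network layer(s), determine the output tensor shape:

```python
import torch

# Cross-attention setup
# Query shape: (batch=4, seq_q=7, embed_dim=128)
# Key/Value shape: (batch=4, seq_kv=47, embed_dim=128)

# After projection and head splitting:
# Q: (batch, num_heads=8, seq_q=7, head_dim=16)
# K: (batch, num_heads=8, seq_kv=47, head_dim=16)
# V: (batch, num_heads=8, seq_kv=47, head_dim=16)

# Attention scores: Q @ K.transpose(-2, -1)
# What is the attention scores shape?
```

Input: (4, 7, 128) -> Output: (4, 8, 7, 47)

Answer: (4, 8, 7, 47)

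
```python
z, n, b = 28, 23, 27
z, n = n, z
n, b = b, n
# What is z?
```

Trace:
`z, n, b = 28, 23, 27` → z = 28; n = 23; b = 27
`z, n = n, z` → z = 23; n = 28
`n, b = b, n` → n = 27; b = 28
So z = 23

Answer: 23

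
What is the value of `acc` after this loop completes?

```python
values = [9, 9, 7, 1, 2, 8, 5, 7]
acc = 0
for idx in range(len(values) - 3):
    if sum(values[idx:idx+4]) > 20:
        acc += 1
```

Count windows with sum > 20
`acc` takes the values: 0 → 1 → 2

Answer: 2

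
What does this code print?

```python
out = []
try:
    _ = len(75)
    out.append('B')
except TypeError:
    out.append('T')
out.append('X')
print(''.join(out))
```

Execution trace: 'T' (except TypeError) → 'X' (after the try/except). Output: TX

Answer: TX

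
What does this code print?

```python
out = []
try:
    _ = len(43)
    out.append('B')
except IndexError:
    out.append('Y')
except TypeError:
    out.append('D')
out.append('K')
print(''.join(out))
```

Execution trace: 'D' (except TypeError) → 'K' (after the try/except). Output: DK

Answer: DK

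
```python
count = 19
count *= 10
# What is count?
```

Trace:
`count = 19` → count = 19
`count *= 10` → count = 190
So count = 190

Answer: 190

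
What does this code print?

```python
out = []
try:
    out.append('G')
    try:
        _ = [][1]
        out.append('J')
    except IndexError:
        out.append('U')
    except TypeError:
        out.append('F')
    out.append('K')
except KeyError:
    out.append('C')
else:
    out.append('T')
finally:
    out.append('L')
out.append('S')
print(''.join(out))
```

Execution trace: 'G' (try body) → 'U' (inner except IndexError) → 'K' (try body, no exception) → 'T' (else) → 'L' (finally) → 'S' (after the try/except). Output: GUKTLS

Answer: GUKTLS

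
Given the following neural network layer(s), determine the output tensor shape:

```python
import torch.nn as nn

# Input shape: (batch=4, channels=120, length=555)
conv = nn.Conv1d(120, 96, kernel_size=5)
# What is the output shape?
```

Input: (4, 120, 555) -> Output: (4, 96, 551)

Answer: (4, 96, 551)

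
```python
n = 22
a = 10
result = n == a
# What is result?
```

Trace:
`n = 22` → n = 22
`a = 10` → a = 10
`result = n == a` → result = False
So result = False

Answer: False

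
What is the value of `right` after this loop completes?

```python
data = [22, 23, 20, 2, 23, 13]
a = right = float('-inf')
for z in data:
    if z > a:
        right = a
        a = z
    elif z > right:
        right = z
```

Second largest (with repeats) in [22, 23, 20, 2, 23, 13]
`right` takes the values: -inf → 22 → 23

Answer: 23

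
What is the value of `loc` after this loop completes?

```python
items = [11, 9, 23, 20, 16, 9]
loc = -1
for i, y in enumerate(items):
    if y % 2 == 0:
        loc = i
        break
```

First even number index in [11, 9, 23, 20, 16, 9]
`loc` takes the values: -1 → 3

Answer: 3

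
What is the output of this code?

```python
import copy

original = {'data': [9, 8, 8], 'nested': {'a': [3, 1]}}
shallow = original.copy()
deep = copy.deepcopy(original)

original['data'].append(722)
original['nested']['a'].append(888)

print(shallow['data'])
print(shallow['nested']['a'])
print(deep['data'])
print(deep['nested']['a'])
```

Key concept: comparing shallow vs deep copy.
Step by step:
`original = {'data': [9, 8, 8], 'nested': {'a': [3, 1]}}` → original = {'data': [9, 8, 8], 'nested': {'a': [3, 1]}}
`shallow = original.copy()` → shallow = {'data': [9, 8, 8], 'nested': {'a': [3, 1]}}
`deep = copy.deepcopy(original)` → deep = {'data': [9, 8, 8], 'nested': {'a': [3, 1]}}
`original['data'].append(722)` → original = {'data': [9, 8, 8, 722], 'nested': {'a': [3, 1]}}; shallow = {'data': [9, 8, 8, 722], 'nested': {'a': [3, 1]}}
`original['nested']['a'].append(888)` → original = {'data': [9, 8, 8, 722], 'nested': {'a': [3, 1, 888]}}; shallow = {'data': [9, 8, 8, 722], 'nested': {'a': [3, 1, 888]}}
`print(shallow['data'])` → prints [9, 8, 8, 722]
`print(shallow['nested']['a'])` → prints [3, 1, 888]
`print(deep['data'])` → prints [9, 8, 8]
`print(deep['nested']['a'])` → prints [3, 1]

Answer:
[9, 8, 8, 722]
[3, 1, 888]
[9, 8, 8]
[3, 1]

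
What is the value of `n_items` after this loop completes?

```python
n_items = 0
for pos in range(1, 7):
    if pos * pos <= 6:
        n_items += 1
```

Count numbers where pos² ≤ 6
`n_items` takes the values: 0 → 1 → 2

Answer: 2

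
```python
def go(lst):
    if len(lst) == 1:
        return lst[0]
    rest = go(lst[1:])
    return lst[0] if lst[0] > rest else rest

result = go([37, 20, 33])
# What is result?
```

Recursive max over [37, 20, 33] = 37

Answer: 37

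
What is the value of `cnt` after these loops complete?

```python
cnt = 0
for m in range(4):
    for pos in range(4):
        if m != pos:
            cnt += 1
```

4² - 4 (exclude diagonal)
`cnt` takes the values: 0 → 1 → 2 → 3 → 4 → 5 → 6 → 7 → 8 → 9 → 10 → 11 → 12

Answer: 12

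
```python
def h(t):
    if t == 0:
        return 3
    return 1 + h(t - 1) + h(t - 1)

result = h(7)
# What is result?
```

h(t) = 1 + 2·h(t-1), h(0)=3. Closed form: (3+1)·2^7 - 1 = 511.

Answer: 511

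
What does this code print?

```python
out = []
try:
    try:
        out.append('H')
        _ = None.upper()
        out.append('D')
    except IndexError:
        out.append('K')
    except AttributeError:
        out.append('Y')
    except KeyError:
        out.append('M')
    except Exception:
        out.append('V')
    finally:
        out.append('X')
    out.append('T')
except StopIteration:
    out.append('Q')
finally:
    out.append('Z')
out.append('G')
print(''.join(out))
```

Execution trace: 'H' (inner try body) → 'Y' (inner except AttributeError) → 'X' (inner finally) → 'T' (try body, no exception) → 'Z' (finally) → 'G' (after the try/except). Output: HYXTZG

Answer: HYXTZG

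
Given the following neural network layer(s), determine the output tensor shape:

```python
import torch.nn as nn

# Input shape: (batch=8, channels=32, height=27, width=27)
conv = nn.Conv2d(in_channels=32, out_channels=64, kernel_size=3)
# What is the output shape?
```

Input: (8, 32, 27, 27) -> Output: (8, 64, 25, 25)

Answer: (8, 64, 25, 25)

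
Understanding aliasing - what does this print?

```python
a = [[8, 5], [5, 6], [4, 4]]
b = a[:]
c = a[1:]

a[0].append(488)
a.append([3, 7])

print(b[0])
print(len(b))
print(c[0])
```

Key concept: slice with nested mutation.
Step by step:
`a = [[8, 5], [5, 6], [4, 4]]` → a = [[8, 5], [5, 6], [4, 4]]
`b = a[:]` → b = [[8, 5], [5, 6], [4, 4]]
`c = a[1:]` → c = [[5, 6], [4, 4]]
`a[0].append(488)` → a = [[8, 5, 488], [5, 6], [4, 4]]; b = [[8, 5, 488], [5, 6], [4, 4]]
`a.append([3, 7])` → a = [[8, 5, 488], [5, 6], [4, 4], [3, 7]]
`print(b[0])` → prints [8, 5, 488]
`print(len(b))` → prints 3
`print(c[0])` → prints [5, 6]

Answer:
[8, 5, 488]
3
[5, 6]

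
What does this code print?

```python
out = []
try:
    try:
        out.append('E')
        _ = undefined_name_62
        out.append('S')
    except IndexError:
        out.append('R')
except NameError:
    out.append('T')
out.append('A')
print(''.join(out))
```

Execution trace: 'E' (try body) → 'T' (outer except NameError) → 'A' (after the try/except). Output: ETA

Answer: ETA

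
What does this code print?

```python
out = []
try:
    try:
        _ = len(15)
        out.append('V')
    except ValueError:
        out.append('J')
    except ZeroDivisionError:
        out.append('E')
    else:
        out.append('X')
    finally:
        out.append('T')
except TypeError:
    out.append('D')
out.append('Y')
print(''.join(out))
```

Execution trace: 'T' (finally) → 'D' (outer except TypeError) → 'Y' (after the try/except). Output: TDY

Answer: TDY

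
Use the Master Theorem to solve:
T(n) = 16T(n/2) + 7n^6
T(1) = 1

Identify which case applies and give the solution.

a=16, b=2, f(n)=7n^6. log_2(16) = 4. Since c=6 > 4 and the regularity condition holds (16(n/2)^6 = (16/2^6)n^6 with 16/2^6 < 1), Case 3 applies: T(n) = Θ(f(n)) = O(n^6).

Answer: O(n^6) - Case 3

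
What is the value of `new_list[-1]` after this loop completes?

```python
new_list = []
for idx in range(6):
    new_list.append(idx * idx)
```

Last element of squares 0 to 5
`new_list` takes the values: [] → [0] → [0, 1] → [0, 1, 4] → [0, 1, 4, 9] → [0, 1, 4, 9, 16] → [0, 1, 4, 9, 16, 25]
So `new_list[-1]` = 25

Answer: 25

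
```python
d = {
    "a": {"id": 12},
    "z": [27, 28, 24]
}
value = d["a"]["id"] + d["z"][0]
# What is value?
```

Trace:
`d = { ...` → d = {'a': {'id': 12}, 'z': [27, 28, 24]}
`value = d["a"]["id"] + d["z"][0]` → value = 39
So value = 39

Answer: 39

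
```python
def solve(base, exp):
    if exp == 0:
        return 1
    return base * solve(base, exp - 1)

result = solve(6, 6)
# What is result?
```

solve(6, 6) = 6 * 6 * 6 * 6 * 6 * 6 = 46656

Answer: 46656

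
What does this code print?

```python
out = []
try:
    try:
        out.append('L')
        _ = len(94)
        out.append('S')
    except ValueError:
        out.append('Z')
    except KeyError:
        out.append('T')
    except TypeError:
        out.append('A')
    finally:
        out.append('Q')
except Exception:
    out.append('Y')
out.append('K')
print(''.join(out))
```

Execution trace: 'L' (inner try body) → 'A' (inner except TypeError) → 'Q' (inner finally) → 'K' (after the try/except). Output: LAQK

Answer: LAQK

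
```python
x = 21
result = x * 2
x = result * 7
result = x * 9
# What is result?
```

Trace:
`x = 21` → x = 21
`result = x * 2` → result = 42
`x = result * 7` → x = 294
`result = x * 9` → result = 2646
So result = 2646

Answer: 2646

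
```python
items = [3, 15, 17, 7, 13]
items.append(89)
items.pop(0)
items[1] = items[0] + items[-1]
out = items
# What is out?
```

Trace:
`items = [3, 15, 17, 7, 13]` → items = [3, 15, 17, 7, 13]
`items.append(89)` → items = [3, 15, 17, 7, 13, 89]
`items.pop(0)` → items = [15, 17, 7, 13, 89]
`items[1] = items[0] + items[-1]` → items = [15, 104, 7, 13, 89]
`out = items` → out = [15, 104, 7, 13, 89]
So out = [15, 104, 7, 13, 89]

Answer: [15, 104, 7, 13, 89]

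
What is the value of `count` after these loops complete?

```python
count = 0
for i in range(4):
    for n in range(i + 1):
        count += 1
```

Triangle: 1 + 2 + ... + 4
`count` takes the values: 0 → 1 → 2 → 3 → 4 → 5 → 6 → 7 → 8 → 9 → 10

Answer: 10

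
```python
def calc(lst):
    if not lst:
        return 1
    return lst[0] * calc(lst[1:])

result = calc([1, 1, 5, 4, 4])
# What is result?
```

Product over [1, 1, 5, 4, 4] = 1 * 1 * 5 * 4 * 4 = 80

Answer: 80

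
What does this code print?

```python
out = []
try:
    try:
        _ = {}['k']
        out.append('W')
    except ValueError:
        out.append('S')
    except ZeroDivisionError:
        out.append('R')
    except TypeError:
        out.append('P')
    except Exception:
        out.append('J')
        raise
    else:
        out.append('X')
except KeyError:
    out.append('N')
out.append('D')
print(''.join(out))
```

Execution trace: 'J' (inner except Exception) → 'N' (outer except KeyError) → 'D' (after the try/except). Output: JND

Answer: JND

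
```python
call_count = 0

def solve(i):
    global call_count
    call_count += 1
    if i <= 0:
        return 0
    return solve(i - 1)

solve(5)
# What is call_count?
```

Linear recursion stepping by 1: 6 calls from i=5 down to ≤0.

Answer: 6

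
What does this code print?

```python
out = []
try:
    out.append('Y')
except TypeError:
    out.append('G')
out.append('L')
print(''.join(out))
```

Execution trace: 'Y' (try body, no exception) → 'L' (after the try/except). Output: YL

Answer: YL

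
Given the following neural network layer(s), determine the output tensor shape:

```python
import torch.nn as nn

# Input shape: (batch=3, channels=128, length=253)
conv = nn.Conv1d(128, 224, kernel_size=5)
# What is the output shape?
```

Input: (3, 128, 253) -> Output: (3, 224, 249)

Answer: (3, 224, 249)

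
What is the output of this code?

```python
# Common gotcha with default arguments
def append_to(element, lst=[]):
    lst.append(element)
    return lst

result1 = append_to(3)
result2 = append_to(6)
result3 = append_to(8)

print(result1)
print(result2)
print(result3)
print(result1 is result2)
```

Key concept: mutable default argument gotcha.
Step by step:
`result1 = append_to(3)` → result1 = [3]
`result2 = append_to(6)` → result1 = [3, 6] (same object as result2); result2 = [3, 6] (same object as result1)
`result3 = append_to(8)` → result1 = [3, 6, 8] (same object as result2, result3); result2 = [3, 6, 8] (same object as result1, result3); result3 = [3, 6, 8] (same object as result1, result2)
`print(result1)` → prints [3, 6, 8]
`print(result2)` → prints [3, 6, 8]
`print(result3)` → prints [3, 6, 8]
`print(result1 is result2)` → prints True

Answer:
[3, 6, 8]
[3, 6, 8]
[3, 6, 8]
True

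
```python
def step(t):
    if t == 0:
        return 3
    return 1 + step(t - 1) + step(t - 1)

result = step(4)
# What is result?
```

step(t) = 1 + 2·step(t-1), step(0)=3. Closed form: (3+1)·2^4 - 1 = 63.

Answer: 63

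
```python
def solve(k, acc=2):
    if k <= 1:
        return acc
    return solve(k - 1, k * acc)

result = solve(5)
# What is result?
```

Accumulator trace (n, acc): (5, 2) -> (4, 10) -> (3, 40) -> (2, 120) -> (1, 240) -> return 240

Answer: 240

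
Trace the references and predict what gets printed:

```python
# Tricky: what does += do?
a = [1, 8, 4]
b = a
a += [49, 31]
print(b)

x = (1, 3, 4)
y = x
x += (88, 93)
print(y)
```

Key concept: += behavior differs for mutable vs immutable.
Step by step:
`a = [1, 8, 4]` → a = [1, 8, 4]
`b = a` → b = [1, 8, 4] (same object as a)
`a += [49, 31]` → a = [1, 8, 4, 49, 31] (same object as b); b = [1, 8, 4, 49, 31] (same object as a)
`print(b)` → prints [1, 8, 4, 49, 31]
`x = (1, 3, 4)` → x = (1, 3, 4)
`y = x` → y = (1, 3, 4)
`x += (88, 93)` → x = (1, 3, 4, 88, 93)
`print(y)` → prints (1, 3, 4)

Answer:
[1, 8, 4, 49, 31]
(1, 3, 4)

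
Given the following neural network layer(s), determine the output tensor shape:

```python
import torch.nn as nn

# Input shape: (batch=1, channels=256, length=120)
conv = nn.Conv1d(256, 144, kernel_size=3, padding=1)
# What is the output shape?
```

Input: (1, 256, 120) -> Output: (1, 144, 120)

Answer: (1, 144, 120)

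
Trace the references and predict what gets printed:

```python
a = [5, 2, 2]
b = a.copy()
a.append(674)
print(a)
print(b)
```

Key concept: list.copy() creates independent copy.
Step by step:
`a = [5, 2, 2]` → a = [5, 2, 2]
`b = a.copy()` → b = [5, 2, 2]
`a.append(674)` → a = [5, 2, 2, 674]
`print(a)` → prints [5, 2, 2, 674]
`print(b)` → prints [5, 2, 2]

Answer:
[5, 2, 2, 674]
[5, 2, 2]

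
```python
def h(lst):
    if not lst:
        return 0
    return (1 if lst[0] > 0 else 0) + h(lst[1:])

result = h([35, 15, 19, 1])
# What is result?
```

Count of positive elements in [35, 15, 19, 1] = 4

Answer: 4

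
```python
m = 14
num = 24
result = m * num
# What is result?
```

Trace:
`m = 14` → m = 14
`num = 24` → num = 24
`result = m * num` → result = 336
So result = 336

Answer: 336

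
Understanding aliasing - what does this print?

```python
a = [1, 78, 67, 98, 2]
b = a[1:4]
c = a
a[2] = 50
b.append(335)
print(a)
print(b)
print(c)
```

Key concept: slice vs alias.
Step by step:
`a = [1, 78, 67, 98, 2]` → a = [1, 78, 67, 98, 2]
`b = a[1:4]` → b = [78, 67, 98]
`c = a` → c = [1, 78, 67, 98, 2] (same object as a)
`a[2] = 50` → a = [1, 78, 50, 98, 2] (same object as c); c = [1, 78, 50, 98, 2] (same object as a)
`b.append(335)` → b = [78, 67, 98, 335]
`print(a)` → prints [1, 78, 50, 98, 2]
`print(b)` → prints [78, 67, 98, 335]
`print(c)` → prints [1, 78, 50, 98, 2]

Answer:
[1, 78, 50, 98, 2]
[78, 67, 98, 335]
[1, 78, 50, 98, 2]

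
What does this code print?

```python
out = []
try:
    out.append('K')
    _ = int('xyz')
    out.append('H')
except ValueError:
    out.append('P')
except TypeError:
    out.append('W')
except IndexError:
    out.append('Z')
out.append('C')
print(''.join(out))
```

Execution trace: 'K' (try body) → 'P' (except ValueError) → 'C' (after the try/except). Output: KPC

Answer: KPC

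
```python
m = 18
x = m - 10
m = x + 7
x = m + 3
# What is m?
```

Trace:
`m = 18` → m = 18
`x = m - 10` → x = 8
`m = x + 7` → m = 15
`x = m + 3` → x = 18
So m = 15

Answer: 15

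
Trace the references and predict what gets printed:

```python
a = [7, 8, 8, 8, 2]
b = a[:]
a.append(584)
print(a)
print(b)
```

Key concept: slice [:] creates copy.
Step by step:
`a = [7, 8, 8, 8, 2]` → a = [7, 8, 8, 8, 2]
`b = a[:]` → b = [7, 8, 8, 8, 2]
`a.append(584)` → a = [7, 8, 8, 8, 2, 584]
`print(a)` → prints [7, 8, 8, 8, 2, 584]
`print(b)` → prints [7, 8, 8, 8, 2]

Answer:
[7, 8, 8, 8, 2, 584]
[7, 8, 8, 8, 2]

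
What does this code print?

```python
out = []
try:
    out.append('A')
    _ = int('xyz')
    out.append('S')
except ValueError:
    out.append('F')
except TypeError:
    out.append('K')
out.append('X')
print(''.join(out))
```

Execution trace: 'A' (try body) → 'F' (except ValueError) → 'X' (after the try/except). Output: AFX

Answer: AFX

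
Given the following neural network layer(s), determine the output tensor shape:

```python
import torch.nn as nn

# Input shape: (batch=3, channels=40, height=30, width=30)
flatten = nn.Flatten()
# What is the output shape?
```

Input: (3, 40, 30, 30) -> Output: (3, 36000)

Answer: (3, 36000)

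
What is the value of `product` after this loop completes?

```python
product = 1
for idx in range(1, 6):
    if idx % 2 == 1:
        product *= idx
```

Product of odd numbers 1 to 5
`product` takes the values: 1 → 3 → 15

Answer: 15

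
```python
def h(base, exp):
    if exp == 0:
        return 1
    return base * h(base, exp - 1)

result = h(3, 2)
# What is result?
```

h(3, 2) = 3 * 3 = 9

Answer: 9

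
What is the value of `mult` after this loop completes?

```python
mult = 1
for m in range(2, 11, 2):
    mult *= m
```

Product of even numbers 2 to 10
`mult` takes the values: 1 → 2 → 8 → 48 → 384 → 3840

Answer: 3840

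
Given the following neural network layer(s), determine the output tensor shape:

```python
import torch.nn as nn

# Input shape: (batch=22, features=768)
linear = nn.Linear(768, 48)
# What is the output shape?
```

Input: (22, 768) -> Output: (22, 48)

Answer: (22, 48)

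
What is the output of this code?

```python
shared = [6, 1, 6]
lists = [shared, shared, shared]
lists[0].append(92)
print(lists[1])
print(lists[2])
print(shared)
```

Key concept: list of same reference.
Step by step:
`shared = [6, 1, 6]` → shared = [6, 1, 6]
`lists = [shared, shared, shared]` → lists = [[6, 1, 6], [6, 1, 6], [6, 1, 6]]
`lists[0].append(92)` → shared = [6, 1, 6, 92]; lists = [[6, 1, 6, 92], [6, 1, 6, 92], [6, 1, 6, 92]]
`print(lists[1])` → prints [6, 1, 6, 92]
`print(lists[2])` → prints [6, 1, 6, 92]
`print(shared)` → prints [6, 1, 6, 92]

Answer:
[6, 1, 6, 92]
[6, 1, 6, 92]
[6, 1, 6, 92]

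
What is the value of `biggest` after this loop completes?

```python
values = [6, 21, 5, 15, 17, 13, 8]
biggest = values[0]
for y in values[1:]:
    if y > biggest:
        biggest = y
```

Maximum of [6, 21, 5, 15, 17, 13, 8]
`biggest` takes the values: 6 → 21

Answer: 21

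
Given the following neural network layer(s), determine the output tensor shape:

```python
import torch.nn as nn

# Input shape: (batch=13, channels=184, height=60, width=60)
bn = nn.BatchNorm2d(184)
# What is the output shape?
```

Input: (13, 184, 60, 60) -> Output: (13, 184, 60, 60)

Answer: (13, 184, 60, 60)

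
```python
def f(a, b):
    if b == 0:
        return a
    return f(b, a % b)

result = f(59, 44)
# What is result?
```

f(59, 44) -> f(44, 15) -> f(15, 14) -> f(14, 1) -> f(1, 0) -> 1

Answer: 1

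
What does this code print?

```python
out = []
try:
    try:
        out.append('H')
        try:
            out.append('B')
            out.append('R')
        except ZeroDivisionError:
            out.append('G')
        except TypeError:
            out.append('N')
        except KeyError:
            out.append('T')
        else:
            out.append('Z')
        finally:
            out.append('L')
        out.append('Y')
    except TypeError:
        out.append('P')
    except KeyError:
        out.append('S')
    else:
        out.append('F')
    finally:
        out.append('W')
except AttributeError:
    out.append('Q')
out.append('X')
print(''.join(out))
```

Execution trace: 'H' (try body) → 'B' (inner try body) → 'R' (inner try body, no exception) → 'Z' (inner else) → 'L' (inner finally) → 'Y' (try body, no exception) → 'F' (else) → 'W' (finally) → 'X' (after the try/except). Output: HBRZLYFWX

Answer: HBRZLYFWX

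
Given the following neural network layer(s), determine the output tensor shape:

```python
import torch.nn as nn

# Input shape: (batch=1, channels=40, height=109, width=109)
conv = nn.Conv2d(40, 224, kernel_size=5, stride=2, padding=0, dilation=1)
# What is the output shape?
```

Input: (1, 40, 109, 109) -> Output: (1, 224, 53, 53)

Answer: (1, 224, 53, 53)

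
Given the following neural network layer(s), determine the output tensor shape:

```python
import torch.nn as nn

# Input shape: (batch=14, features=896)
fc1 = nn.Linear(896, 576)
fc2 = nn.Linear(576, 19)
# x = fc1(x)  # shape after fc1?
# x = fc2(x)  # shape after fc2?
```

Input: (14, 896) -> after fc1: (14, 576) -> Output: (14, 19)

Answer: (14, 19)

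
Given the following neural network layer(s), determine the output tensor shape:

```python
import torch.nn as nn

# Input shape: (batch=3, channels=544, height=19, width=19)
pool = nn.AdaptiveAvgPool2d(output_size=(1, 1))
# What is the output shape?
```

Input: (3, 544, 19, 19) -> Output: (3, 544, 1, 1)

Answer: (3, 544, 1, 1)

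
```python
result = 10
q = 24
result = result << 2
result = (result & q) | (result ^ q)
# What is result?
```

Trace:
`result = 10` → result = 10
`q = 24` → q = 24
`result = result << 2` → result = 40
`result = (result & q) | (result ^ q)` → result = 56
So result = 56

Answer: 56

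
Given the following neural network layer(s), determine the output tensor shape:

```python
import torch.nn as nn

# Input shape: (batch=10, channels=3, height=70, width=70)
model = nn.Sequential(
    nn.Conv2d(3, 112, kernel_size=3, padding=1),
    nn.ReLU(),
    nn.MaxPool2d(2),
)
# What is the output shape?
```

Input: (10, 3, 70, 70) -> after Conv2d: (10, 112, 70, 70) -> after ReLU: (10, 112, 70, 70) -> Output: (10, 112, 35, 35)

Answer: (10, 112, 35, 35)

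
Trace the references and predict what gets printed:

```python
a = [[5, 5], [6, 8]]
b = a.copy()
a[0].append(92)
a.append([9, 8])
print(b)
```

Key concept: shallow copy with nested lists.
Step by step:
`a = [[5, 5], [6, 8]]` → a = [[5, 5], [6, 8]]
`b = a.copy()` → b = [[5, 5], [6, 8]]
`a[0].append(92)` → a = [[5, 5, 92], [6, 8]]; b = [[5, 5, 92], [6, 8]]
`a.append([9, 8])` → a = [[5, 5, 92], [6, 8], [9, 8]]
`print(b)` → prints [[5, 5, 92], [6, 8]]

Answer: [[5, 5, 92], [6, 8]]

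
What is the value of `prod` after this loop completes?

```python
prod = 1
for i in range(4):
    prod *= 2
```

2^4 = 16
`prod` takes the values: 1 → 2 → 4 → 8 → 16

Answer: 16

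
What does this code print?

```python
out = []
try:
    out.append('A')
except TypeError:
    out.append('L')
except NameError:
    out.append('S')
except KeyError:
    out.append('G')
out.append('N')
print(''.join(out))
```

Execution trace: 'A' (try body, no exception) → 'N' (after the try/except). Output: AN

Answer: AN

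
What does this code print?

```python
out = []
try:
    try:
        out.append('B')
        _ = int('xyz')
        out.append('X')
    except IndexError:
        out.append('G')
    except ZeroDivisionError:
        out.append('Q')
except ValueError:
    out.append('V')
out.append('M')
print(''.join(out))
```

Execution trace: 'B' (inner try body) → 'V' (outer except ValueError) → 'M' (after the try/except). Output: BVM

Answer: BVM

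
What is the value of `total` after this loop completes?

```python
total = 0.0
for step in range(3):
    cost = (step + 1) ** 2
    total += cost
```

Sum of squared losses 1² + 2² + ... + 3²
`total` takes the values: 0.0 → 1.0 → 5.0 → 14.0

Answer: 14.0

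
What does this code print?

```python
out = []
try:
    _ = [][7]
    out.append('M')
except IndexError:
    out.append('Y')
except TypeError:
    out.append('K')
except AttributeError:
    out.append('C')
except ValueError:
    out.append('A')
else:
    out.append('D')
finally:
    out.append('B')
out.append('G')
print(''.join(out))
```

Execution trace: 'Y' (except IndexError) → 'B' (finally) → 'G' (after the try/except). Output: YBG

Answer: YBG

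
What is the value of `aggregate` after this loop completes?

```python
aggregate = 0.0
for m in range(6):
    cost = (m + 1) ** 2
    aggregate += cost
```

Sum of squared losses 1² + 2² + ... + 6²
`aggregate` takes the values: 0.0 → 1.0 → 5.0 → 14.0 → 30.0 → 55.0 → 91.0

Answer: 91.0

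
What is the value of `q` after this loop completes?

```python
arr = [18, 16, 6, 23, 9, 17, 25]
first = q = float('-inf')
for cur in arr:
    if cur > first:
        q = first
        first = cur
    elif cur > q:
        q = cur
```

Second largest (with repeats) in [18, 16, 6, 23, 9, 17, 25]
`q` takes the values: -inf → 16 → 18 → 23

Answer: 23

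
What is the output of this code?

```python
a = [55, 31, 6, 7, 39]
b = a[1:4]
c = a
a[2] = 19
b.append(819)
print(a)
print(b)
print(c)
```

Key concept: slice vs alias.
Step by step:
`a = [55, 31, 6, 7, 39]` → a = [55, 31, 6, 7, 39]
`b = a[1:4]` → b = [31, 6, 7]
`c = a` → c = [55, 31, 6, 7, 39] (same object as a)
`a[2] = 19` → a = [55, 31, 19, 7, 39] (same object as c); c = [55, 31, 19, 7, 39] (same object as a)
`b.append(819)` → b = [31, 6, 7, 819]
`print(a)` → prints [55, 31, 19, 7, 39]
`print(b)` → prints [31, 6, 7, 819]
`print(c)` → prints [55, 31, 19, 7, 39]

Answer:
[55, 31, 19, 7, 39]
[31, 6, 7, 819]
[55, 31, 19, 7, 39]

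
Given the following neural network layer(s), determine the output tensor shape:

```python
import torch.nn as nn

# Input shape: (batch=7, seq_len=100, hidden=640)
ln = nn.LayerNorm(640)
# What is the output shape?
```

Input: (7, 100, 640) -> Output: (7, 100, 640)

Answer: (7, 100, 640)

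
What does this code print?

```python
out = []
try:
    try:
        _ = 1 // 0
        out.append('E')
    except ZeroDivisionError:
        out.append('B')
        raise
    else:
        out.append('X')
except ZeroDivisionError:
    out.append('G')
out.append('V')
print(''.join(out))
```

Execution trace: 'B' (except ZeroDivisionError) → 'G' (outer except ZeroDivisionError) → 'V' (after the try/except). Output: BGV

Answer: BGV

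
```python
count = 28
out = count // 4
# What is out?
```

Trace:
`count = 28` → count = 28
`out = count // 4` → out = 7
So out = 7

Answer: 7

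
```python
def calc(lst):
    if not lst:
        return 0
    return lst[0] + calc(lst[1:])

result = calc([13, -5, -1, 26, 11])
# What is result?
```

13 + (-5) + (-1) + 26 + 11 + 0 = 44

Answer: 44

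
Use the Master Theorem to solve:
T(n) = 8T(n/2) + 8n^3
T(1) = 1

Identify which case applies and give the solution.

a=8, b=2, f(n)=8n^3. log_2(8) = 3. Since c=3 = 3, Case 2 applies: T(n) = Θ(n^log_b(a) · log n) = O(n^3 log n).

Answer: O(n^3 log n) - Case 2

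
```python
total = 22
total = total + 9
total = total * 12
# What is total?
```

Trace:
`total = 22` → total = 22
`total = total + 9` → total = 31
`total = total * 12` → total = 372
So total = 372

Answer: 372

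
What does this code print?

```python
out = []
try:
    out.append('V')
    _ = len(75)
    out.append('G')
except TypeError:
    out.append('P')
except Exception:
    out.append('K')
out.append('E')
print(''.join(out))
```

Execution trace: 'V' (try body) → 'P' (except TypeError) → 'E' (after the try/except). Output: VPE

Answer: VPE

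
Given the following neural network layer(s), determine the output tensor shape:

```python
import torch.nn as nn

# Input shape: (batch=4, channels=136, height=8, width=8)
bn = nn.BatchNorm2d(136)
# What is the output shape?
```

Input: (4, 136, 8, 8) -> Output: (4, 136, 8, 8)

Answer: (4, 136, 8, 8)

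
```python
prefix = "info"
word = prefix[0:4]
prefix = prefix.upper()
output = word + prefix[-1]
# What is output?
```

Trace:
`prefix = "info"` → prefix = 'info'
`word = prefix[0:4]` → word = 'info'
`prefix = prefix.upper()` → prefix = 'INFO'
`output = word + prefix[-1]` → output = 'infoO'
So output = 'infoO'

Answer: 'infoO'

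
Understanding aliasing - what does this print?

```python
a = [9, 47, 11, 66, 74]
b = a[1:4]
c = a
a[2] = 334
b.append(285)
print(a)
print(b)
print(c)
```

Key concept: slice vs alias.
Step by step:
`a = [9, 47, 11, 66, 74]` → a = [9, 47, 11, 66, 74]
`b = a[1:4]` → b = [47, 11, 66]
`c = a` → c = [9, 47, 11, 66, 74] (same object as a)
`a[2] = 334` → a = [9, 47, 334, 66, 74] (same object as c); c = [9, 47, 334, 66, 74] (same object as a)
`b.append(285)` → b = [47, 11, 66, 285]
`print(a)` → prints [9, 47, 334, 66, 74]
`print(b)` → prints [47, 11, 66, 285]
`print(c)` → prints [9, 47, 334, 66, 74]

Answer:
[9, 47, 334, 66, 74]
[47, 11, 66, 285]
[9, 47, 334, 66, 74]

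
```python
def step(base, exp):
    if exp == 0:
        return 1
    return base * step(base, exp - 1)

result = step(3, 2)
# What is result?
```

step(3, 2) = 3 * 3 = 9

Answer: 9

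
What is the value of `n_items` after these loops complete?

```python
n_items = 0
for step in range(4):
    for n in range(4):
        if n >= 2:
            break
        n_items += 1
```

Inner breaks at 2, outer runs 4 times
`n_items` takes the values: 0 → 1 → 2 → 3 → 4 → 5 → 6 → 7 → 8

Answer: 8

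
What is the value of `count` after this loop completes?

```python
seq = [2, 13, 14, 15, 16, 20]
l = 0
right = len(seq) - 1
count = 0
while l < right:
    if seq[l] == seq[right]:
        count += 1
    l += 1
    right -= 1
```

Count matching pairs from ends
`count` takes the values: 0

Answer: 0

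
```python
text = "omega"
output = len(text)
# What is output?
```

Trace:
`text = "omega"` → text = 'omega'
`output = len(text)` → output = 5
So output = 5

Answer: 5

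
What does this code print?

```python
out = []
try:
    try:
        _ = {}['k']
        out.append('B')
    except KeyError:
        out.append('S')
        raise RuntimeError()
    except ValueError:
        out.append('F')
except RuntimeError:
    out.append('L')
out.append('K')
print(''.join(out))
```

Execution trace: 'S' (inner except KeyError) → 'L' (outer except RuntimeError) → 'K' (after the try/except). Output: SLK

Answer: SLK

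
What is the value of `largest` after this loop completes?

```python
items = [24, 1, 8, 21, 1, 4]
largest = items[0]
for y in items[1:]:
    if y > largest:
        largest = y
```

Maximum of [24, 1, 8, 21, 1, 4]
`largest` takes the values: 24

Answer: 24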